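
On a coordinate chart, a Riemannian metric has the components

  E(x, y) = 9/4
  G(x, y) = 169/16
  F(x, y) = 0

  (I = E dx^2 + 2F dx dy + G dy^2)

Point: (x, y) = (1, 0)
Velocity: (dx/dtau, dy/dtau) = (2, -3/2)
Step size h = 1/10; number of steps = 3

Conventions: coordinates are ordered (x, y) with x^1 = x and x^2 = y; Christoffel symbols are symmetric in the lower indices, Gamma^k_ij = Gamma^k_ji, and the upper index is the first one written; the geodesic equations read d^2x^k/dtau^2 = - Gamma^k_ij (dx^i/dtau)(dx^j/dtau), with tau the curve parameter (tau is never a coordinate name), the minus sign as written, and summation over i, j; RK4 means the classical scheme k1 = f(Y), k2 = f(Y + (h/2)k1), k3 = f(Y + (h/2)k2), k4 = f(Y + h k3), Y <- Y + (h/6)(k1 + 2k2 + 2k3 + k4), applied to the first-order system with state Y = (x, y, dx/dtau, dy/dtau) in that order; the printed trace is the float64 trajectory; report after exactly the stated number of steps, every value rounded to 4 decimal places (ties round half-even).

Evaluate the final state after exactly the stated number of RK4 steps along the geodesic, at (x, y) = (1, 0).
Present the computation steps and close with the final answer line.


f(Y) = (dx/dtau, dy/dtau, -Gamma^x_ij Y'^i Y'^j, -Gamma^y_ij Y'^i Y'^j) with the Gammas evaluated at the stage position; h = 0.100000; intermediate values shown to 6 dp
step 0: x = 1.0000, y = 0.0000, dx/dtau = 2.0000, dy/dtau = -1.5000
step 1:
  k1: at (x, y) = (1.000000, 0.000000), (dx/dtau, dy/dtau) = (2.000000, -1.500000); Gamma_xxx = 0.000000, Gamma_xxy = 0.000000, Gamma_xyy = 0.000000, Gamma_yxx = 0.000000, Gamma_yxy = 0.000000, Gamma_yyy = 0.000000; k1 = (2.000000, -1.500000, 0.000000, 0.000000)
  k2: at (x, y) = (1.100000, -0.075000), (dx/dtau, dy/dtau) = (2.000000, -1.500000); Gamma_xxx = 0.000000, Gamma_xxy = 0.000000, Gamma_xyy = 0.000000, Gamma_yxx = 0.000000, Gamma_yxy = 0.000000, Gamma_yyy = 0.000000; k2 = (2.000000, -1.500000, 0.000000, 0.000000)
  k3: at (x, y) = (1.100000, -0.075000), (dx/dtau, dy/dtau) = (2.000000, -1.500000); Gamma_xxx = 0.000000, Gamma_xxy = 0.000000, Gamma_xyy = 0.000000, Gamma_yxx = 0.000000, Gamma_yxy = 0.000000, Gamma_yyy = 0.000000; k3 = (2.000000, -1.500000, 0.000000, 0.000000)
  k4: at (x, y) = (1.200000, -0.150000), (dx/dtau, dy/dtau) = (2.000000, -1.500000); Gamma_xxx = 0.000000, Gamma_xxy = 0.000000, Gamma_xyy = 0.000000, Gamma_yxx = 0.000000, Gamma_yxy = 0.000000, Gamma_yyy = 0.000000; k4 = (2.000000, -1.500000, 0.000000, 0.000000)
  Y <- Y + (h/6)(k1 + 2k2 + 2k3 + k4): x = 1.2000, y = -0.1500, dx/dtau = 2.0000, dy/dtau = -1.5000
step 2:
  k1: at (x, y) = (1.200000, -0.150000), (dx/dtau, dy/dtau) = (2.000000, -1.500000); Gamma_xxx = 0.000000, Gamma_xxy = 0.000000, Gamma_xyy = 0.000000, Gamma_yxx = 0.000000, Gamma_yxy = 0.000000, Gamma_yyy = 0.000000; k1 = (2.000000, -1.500000, 0.000000, 0.000000)
  k2: at (x, y) = (1.300000, -0.225000), (dx/dtau, dy/dtau) = (2.000000, -1.500000); Gamma_xxx = 0.000000, Gamma_xxy = 0.000000, Gamma_xyy = 0.000000, Gamma_yxx = 0.000000, Gamma_yxy = 0.000000, Gamma_yyy = 0.000000; k2 = (2.000000, -1.500000, 0.000000, 0.000000)
  k3: at (x, y) = (1.300000, -0.225000), (dx/dtau, dy/dtau) = (2.000000, -1.500000); Gamma_xxx = 0.000000, Gamma_xxy = 0.000000, Gamma_xyy = 0.000000, Gamma_yxx = 0.000000, Gamma_yxy = 0.000000, Gamma_yyy = 0.000000; k3 = (2.000000, -1.500000, 0.000000, 0.000000)
  k4: at (x, y) = (1.400000, -0.300000), (dx/dtau, dy/dtau) = (2.000000, -1.500000); Gamma_xxx = 0.000000, Gamma_xxy = 0.000000, Gamma_xyy = 0.000000, Gamma_yxx = 0.000000, Gamma_yxy = 0.000000, Gamma_yyy = 0.000000; k4 = (2.000000, -1.500000, 0.000000, 0.000000)
  Y <- Y + (h/6)(k1 + 2k2 + 2k3 + k4): x = 1.4000, y = -0.3000, dx/dtau = 2.0000, dy/dtau = -1.5000
step 3:
  k1: at (x, y) = (1.400000, -0.300000), (dx/dtau, dy/dtau) = (2.000000, -1.500000); Gamma_xxx = 0.000000, Gamma_xxy = 0.000000, Gamma_xyy = 0.000000, Gamma_yxx = 0.000000, Gamma_yxy = 0.000000, Gamma_yyy = 0.000000; k1 = (2.000000, -1.500000, 0.000000, 0.000000)
  k2: at (x, y) = (1.500000, -0.375000), (dx/dtau, dy/dtau) = (2.000000, -1.500000); Gamma_xxx = 0.000000, Gamma_xxy = 0.000000, Gamma_xyy = 0.000000, Gamma_yxx = 0.000000, Gamma_yxy = 0.000000, Gamma_yyy = 0.000000; k2 = (2.000000, -1.500000, 0.000000, 0.000000)
  k3: at (x, y) = (1.500000, -0.375000), (dx/dtau, dy/dtau) = (2.000000, -1.500000); Gamma_xxx = 0.000000, Gamma_xxy = 0.000000, Gamma_xyy = 0.000000, Gamma_yxx = 0.000000, Gamma_yxy = 0.000000, Gamma_yyy = 0.000000; k3 = (2.000000, -1.500000, 0.000000, 0.000000)
  k4: at (x, y) = (1.600000, -0.450000), (dx/dtau, dy/dtau) = (2.000000, -1.500000); Gamma_xxx = 0.000000, Gamma_xxy = 0.000000, Gamma_xyy = 0.000000, Gamma_yxx = 0.000000, Gamma_yxy = 0.000000, Gamma_yyy = 0.000000; k4 = (2.000000, -1.500000, 0.000000, 0.000000)
  Y <- Y + (h/6)(k1 + 2k2 + 2k3 + k4): x = 1.6000, y = -0.4500, dx/dtau = 2.0000, dy/dtau = -1.5000

Answer: x = 1.6000, y = -0.4500, dx/dtau = 2.0000, dy/dtau = -1.5000


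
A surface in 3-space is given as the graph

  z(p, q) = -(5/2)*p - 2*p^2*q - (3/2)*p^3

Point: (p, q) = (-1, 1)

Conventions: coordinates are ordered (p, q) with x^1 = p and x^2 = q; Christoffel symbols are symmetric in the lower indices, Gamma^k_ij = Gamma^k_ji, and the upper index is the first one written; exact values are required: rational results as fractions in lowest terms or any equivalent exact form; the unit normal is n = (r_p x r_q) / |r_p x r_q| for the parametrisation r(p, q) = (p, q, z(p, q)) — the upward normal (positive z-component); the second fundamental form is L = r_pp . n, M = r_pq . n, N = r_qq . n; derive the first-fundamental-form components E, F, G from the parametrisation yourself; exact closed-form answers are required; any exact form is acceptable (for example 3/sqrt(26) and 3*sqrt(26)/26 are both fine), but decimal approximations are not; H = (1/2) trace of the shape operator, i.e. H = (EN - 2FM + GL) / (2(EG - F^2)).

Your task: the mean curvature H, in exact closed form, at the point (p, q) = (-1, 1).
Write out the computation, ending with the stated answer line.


z_p = -3, z_q = -2, z_pp = 5, z_pq = 4, z_qq = 0
E = 10, F = 6, G = 5; answer radicand W^2 = 14
unnormalised second-form numerators: l = 5, m = 4, n = 0; L = l/sqrt(14), and similarly M = m/sqrt(W^2), N = n/sqrt(W^2)
H = (E*n - 2*F*m + G*l) / (2*(EG - F^2)*sqrt(W^2)); E*n - 2*F*m + G*l = -23, EG - F^2 = 14, so H = (-23/28)/sqrt(14)

Answer: H = -23*sqrt(14)/392


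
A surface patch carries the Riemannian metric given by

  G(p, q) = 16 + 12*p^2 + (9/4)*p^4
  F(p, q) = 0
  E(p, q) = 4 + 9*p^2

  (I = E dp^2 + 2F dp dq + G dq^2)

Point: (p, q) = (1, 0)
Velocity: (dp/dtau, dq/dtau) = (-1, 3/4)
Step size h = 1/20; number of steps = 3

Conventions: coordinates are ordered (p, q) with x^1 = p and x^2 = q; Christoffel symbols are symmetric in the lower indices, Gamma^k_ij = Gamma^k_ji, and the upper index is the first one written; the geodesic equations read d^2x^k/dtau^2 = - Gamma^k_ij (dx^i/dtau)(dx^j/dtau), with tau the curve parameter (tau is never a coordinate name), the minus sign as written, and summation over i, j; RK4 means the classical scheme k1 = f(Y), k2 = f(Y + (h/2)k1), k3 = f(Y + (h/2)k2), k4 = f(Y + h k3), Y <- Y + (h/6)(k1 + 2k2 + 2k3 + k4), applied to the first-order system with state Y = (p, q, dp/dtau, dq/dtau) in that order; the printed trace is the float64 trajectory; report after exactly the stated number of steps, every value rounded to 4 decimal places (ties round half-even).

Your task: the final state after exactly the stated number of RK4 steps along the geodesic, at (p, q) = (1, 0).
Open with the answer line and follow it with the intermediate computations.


Answer: p = 0.8510, q = 0.1219, dp/dtau = -0.9809, dq/dtau = 0.8770

f(Y) = (dp/dtau, dq/dtau, -Gamma^p_ij Y'^i Y'^j, -Gamma^q_ij Y'^i Y'^j) with the Gammas evaluated at the stage position; h = 0.050000; intermediate values shown to 6 dp
step 0: p = 1.0000, q = 0.0000, dp/dtau = -1.0000, dq/dtau = 0.7500
step 1:
  k1: at (p, q) = (1.000000, 0.000000), (dp/dtau, dq/dtau) = (-1.000000, 0.750000); Gamma_ppp = 0.692308, Gamma_ppq = 0.000000, Gamma_pqq = -1.269231, Gamma_qpp = 0.000000, Gamma_qpq = 0.545455, Gamma_qqq = 0.000000; k1 = (-1.000000, 0.750000, 0.021635, 0.818182)
  k2: at (p, q) = (0.975000, 0.018750), (dp/dtau, dq/dtau) = (-0.999459, 0.770455); Gamma_ppp = 0.698890, Gamma_ppq = 0.000000, Gamma_pqq = -1.264044, Gamma_qpp = 0.000000, Gamma_qpq = 0.539077, Gamma_qqq = 0.000000; k2 = (-0.999459, 0.770455, 0.052203, 0.830220)
  k3: at (p, q) = (0.975014, 0.019261), (dp/dtau, dq/dtau) = (-0.998695, 0.770755); Gamma_ppp = 0.698886, Gamma_ppq = 0.000000, Gamma_pqq = -1.264047, Gamma_qpp = 0.000000, Gamma_qpq = 0.539081, Gamma_qqq = 0.000000; k3 = (-0.998695, 0.770755, 0.053862, 0.829915)
  k4: at (p, q) = (0.950065, 0.038538), (dp/dtau, dq/dtau) = (-0.997307, 0.791496); Gamma_ppp = 0.705284, Gamma_ppq = 0.000000, Gamma_pqq = -1.258681, Gamma_qpp = 0.000000, Gamma_qpq = 0.532355, Gamma_qqq = 0.000000; k4 = (-0.997307, 0.791496, 0.087030, 0.840444)
  Y <- Y + (h/6)(k1 + 2k2 + 2k3 + k4): p = 0.9501, q = 0.0385, dp/dtau = -0.9973, dq/dtau = 0.7915
step 2:
  k1: at (p, q) = (0.950053, 0.038533), (dp/dtau, dq/dtau) = (-0.997327, 0.791491); Gamma_ppp = 0.705287, Gamma_ppq = 0.000000, Gamma_pqq = -1.258678, Gamma_qpp = 0.000000, Gamma_qpq = 0.532352, Gamma_qqq = 0.000000; k1 = (-0.997327, 0.791491, 0.086988, 0.840450)
  k2: at (p, q) = (0.925120, 0.058320), (dp/dtau, dq/dtau) = (-0.995152, 0.812502); Gamma_ppp = 0.711471, Gamma_ppq = 0.000000, Gamma_pqq = -1.253084, Gamma_qpp = 0.000000, Gamma_qpq = 0.525261, Gamma_qqq = 0.000000; k2 = (-0.995152, 0.812502, 0.122646, 0.849414)
  k3: at (p, q) = (0.925174, 0.058845), (dp/dtau, dq/dtau) = (-0.994261, 0.812726); Gamma_ppp = 0.711458, Gamma_ppq = 0.000000, Gamma_pqq = -1.253096, Gamma_qpp = 0.000000, Gamma_qpq = 0.525277, Gamma_qqq = 0.000000; k3 = (-0.994261, 0.812726, 0.124385, 0.848913)
  k4: at (p, q) = (0.900340, 0.079169), (dp/dtau, dq/dtau) = (-0.991107, 0.833936); Gamma_ppp = 0.717370, Gamma_ppq = 0.000000, Gamma_pqq = -1.247248, Gamma_qpp = 0.000000, Gamma_qpq = 0.517842, Gamma_qqq = 0.000000; k4 = (-0.991107, 0.833936, 0.162730, 0.856014)
  Y <- Y + (h/6)(k1 + 2k2 + 2k3 + k4): p = 0.9003, q = 0.0792, dp/dtau = -0.9911, dq/dtau = 0.8339
step 3:
  k1: at (p, q) = (0.900326, 0.079165), (dp/dtau, dq/dtau) = (-0.991129, 0.833933); Gamma_ppp = 0.717373, Gamma_ppq = 0.000000, Gamma_pqq = -1.247244, Gamma_qpp = 0.000000, Gamma_qpq = 0.517837, Gamma_qqq = 0.000000; k1 = (-0.991129, 0.833933, 0.162688, 0.856022)
  k2: at (p, q) = (0.875548, 0.100013), (dp/dtau, dq/dtau) = (-0.987061, 0.855334); Gamma_ppp = 0.722979, Gamma_ppq = 0.000000, Gamma_pqq = -1.241084, Gamma_qpp = 0.000000, Gamma_qpq = 0.510040, Gamma_qqq = 0.000000; k2 = (-0.987061, 0.855334, 0.203581, 0.861220)
  k3: at (p, q) = (0.875650, 0.100548), (dp/dtau, dq/dtau) = (-0.986039, 0.855464); Gamma_ppp = 0.722956, Gamma_ppq = 0.000000, Gamma_pqq = -1.241110, Gamma_qpp = 0.000000, Gamma_qpq = 0.510073, Gamma_qqq = 0.000000; k3 = (-0.986039, 0.855464, 0.205356, 0.860514)
  k4: at (p, q) = (0.851024, 0.121938), (dp/dtau, dq/dtau) = (-0.980861, 0.876959); Gamma_ppp = 0.728189, Gamma_ppq = 0.000000, Gamma_pqq = -1.234610, Gamma_qpp = 0.000000, Gamma_qpq = 0.501945, Gamma_qqq = 0.000000; k4 = (-0.980861, 0.876959, 0.248905, 0.863520)
  Y <- Y + (h/6)(k1 + 2k2 + 2k3 + k4): p = 0.8510, q = 0.1219, dp/dtau = -0.9809, dq/dtau = 0.8770


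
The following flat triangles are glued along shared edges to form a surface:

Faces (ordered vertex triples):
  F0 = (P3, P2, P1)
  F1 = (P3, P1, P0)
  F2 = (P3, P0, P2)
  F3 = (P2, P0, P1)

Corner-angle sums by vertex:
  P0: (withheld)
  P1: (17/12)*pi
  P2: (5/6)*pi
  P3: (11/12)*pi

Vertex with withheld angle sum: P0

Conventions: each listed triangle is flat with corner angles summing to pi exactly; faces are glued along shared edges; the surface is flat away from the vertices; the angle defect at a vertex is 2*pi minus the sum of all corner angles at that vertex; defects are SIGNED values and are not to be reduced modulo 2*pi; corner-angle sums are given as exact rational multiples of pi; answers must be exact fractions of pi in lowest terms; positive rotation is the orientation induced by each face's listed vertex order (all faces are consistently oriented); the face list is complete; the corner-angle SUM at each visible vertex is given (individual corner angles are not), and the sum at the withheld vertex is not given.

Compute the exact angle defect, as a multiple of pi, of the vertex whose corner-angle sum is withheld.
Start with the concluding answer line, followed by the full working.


Answer: defect(P0) = (7/6)*pi

V = 4, E = 6, F = 4; chi = V - E + F = 2
Gauss-Bonnet: total defect = 2*pi*chi = 4*pi; visible defects sum to (17/6)*pi


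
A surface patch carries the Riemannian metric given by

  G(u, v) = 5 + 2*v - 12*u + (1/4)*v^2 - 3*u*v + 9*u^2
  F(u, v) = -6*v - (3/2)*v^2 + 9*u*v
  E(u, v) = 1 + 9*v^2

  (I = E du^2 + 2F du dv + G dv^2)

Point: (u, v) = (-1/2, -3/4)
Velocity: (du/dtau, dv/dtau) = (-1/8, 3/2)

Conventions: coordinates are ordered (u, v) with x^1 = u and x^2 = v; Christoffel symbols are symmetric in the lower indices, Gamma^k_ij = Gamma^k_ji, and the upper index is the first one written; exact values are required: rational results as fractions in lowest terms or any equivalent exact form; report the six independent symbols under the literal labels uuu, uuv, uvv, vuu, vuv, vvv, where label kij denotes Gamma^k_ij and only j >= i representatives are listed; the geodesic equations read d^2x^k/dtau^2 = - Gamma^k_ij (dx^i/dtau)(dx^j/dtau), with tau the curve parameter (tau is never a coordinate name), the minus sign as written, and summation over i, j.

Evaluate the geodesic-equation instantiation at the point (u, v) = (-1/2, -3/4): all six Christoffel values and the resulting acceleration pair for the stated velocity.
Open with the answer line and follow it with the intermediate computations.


Answer: Gamma_uuu = 0, Gamma_uuv = -432/1013, Gamma_uvv = 72/1013, Gamma_vuu = 0, Gamma_vuv = -600/1013, Gamma_vvv = 100/1013; accelerations (d^2u/dtau^2, d^2v/dtau^2) = (-324/1013, -450/1013)

E = 97/16, F = 225/32, G = 689/64 at the point
E_u = 0, E_v = -27/2, F_u = -27/4, F_v = -33/4, G_u = -75/4, G_v = 25/8
EG - F^2 = 1013/64;  g^inv = (64/1013) * [[689/64, -225/32], [-225/32, 97/16]]
first-kind symbols [ij,l] = (1/2)(d_i g_jl + d_j g_il - d_l g_ij): [uu,u] = E_u/2 = 0, [uu,v] = F_u - E_v/2 = 0, [uv,u] = E_v/2 = -27/4, [uv,v] = G_u/2 = -75/8, [vv,u] = F_v - G_u/2 = 9/8, [vv,v] = G_v/2 = 25/16
Gamma^u_ij = (G*[ij,u] - F*[ij,v])/(EG - F^2), Gamma^v_ij = (E*[ij,v] - F*[ij,u])/(EG - F^2)
Gamma_uuu = 0, Gamma_uuv = -432/1013, Gamma_uvv = 72/1013, Gamma_vuu = 0, Gamma_vuv = -600/1013, Gamma_vvv = 100/1013
d^2u/dtau^2 = -(Gamma_uuu*(-1/8)^2 + 2*Gamma_uuv*(-1/8)*(3/2) + Gamma_uvv*(3/2)^2) = -324/1013
d^2v/dtau^2 = -(Gamma_vuu*(-1/8)^2 + 2*Gamma_vuv*(-1/8)*(3/2) + Gamma_vvv*(3/2)^2) = -450/1013


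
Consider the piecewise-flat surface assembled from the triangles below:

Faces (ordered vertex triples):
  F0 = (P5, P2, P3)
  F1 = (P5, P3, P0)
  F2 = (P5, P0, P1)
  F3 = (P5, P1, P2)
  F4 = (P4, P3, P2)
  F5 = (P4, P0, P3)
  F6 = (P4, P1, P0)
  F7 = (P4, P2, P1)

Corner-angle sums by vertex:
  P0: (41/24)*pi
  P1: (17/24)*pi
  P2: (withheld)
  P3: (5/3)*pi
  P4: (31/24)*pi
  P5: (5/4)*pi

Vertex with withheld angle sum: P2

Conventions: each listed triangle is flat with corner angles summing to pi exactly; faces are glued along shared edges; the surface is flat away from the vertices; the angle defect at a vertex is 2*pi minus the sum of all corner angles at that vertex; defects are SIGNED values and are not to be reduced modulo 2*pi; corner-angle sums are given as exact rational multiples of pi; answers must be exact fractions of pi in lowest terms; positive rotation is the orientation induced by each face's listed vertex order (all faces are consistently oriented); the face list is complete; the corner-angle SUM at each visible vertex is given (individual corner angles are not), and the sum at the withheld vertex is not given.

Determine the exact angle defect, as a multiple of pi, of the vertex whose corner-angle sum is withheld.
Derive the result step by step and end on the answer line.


V = 6, E = 12, F = 8; chi = V - E + F = 2
Gauss-Bonnet: total defect = 2*pi*chi = 4*pi; visible defects sum to (27/8)*pi

Answer: defect(P2) = (5/8)*pi


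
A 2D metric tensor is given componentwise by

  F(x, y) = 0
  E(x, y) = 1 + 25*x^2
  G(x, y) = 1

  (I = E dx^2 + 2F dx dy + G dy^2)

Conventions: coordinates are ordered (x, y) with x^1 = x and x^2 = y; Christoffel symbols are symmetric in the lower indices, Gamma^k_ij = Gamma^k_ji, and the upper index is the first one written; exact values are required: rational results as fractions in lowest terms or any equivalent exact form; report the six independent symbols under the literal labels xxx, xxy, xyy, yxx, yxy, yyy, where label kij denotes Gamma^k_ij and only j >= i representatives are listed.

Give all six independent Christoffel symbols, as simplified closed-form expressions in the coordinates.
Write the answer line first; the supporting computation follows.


Answer: Gamma_xxx = 25*x/(25*x^2 + 1), Gamma_xxy = 0, Gamma_xyy = 0, Gamma_yxx = 0, Gamma_yxy = 0, Gamma_yyy = 0

E = 1 + 25*x^2; F = 0; G = 1
Gamma^k_ij = (1/2) g^{kl} (d_i g_jl + d_j g_il - d_l g_ij), with g^inv = (1/(EG-F^2)) [[G, -F], [-F, E]]
first partials: E_x = 50*x, E_y = 0, F_x = 0, F_y = 0, G_x = 0, G_y = 0
D = EG - F^2 = 1 + 25*x^2
expanded: Gamma^x_xx = (G E_x - 2F F_x + F E_y)/(2D), Gamma^x_xy = (G E_y - F G_x)/(2D), Gamma^x_yy = (2G F_y - G G_x - F G_y)/(2D), Gamma^y_xx = (2E F_x - E E_y - F E_x)/(2D), Gamma^y_xy = (E G_x - F E_y)/(2D), Gamma^y_yy = (E G_y - 2F F_y + F G_x)/(2D); substitute and cancel common factors


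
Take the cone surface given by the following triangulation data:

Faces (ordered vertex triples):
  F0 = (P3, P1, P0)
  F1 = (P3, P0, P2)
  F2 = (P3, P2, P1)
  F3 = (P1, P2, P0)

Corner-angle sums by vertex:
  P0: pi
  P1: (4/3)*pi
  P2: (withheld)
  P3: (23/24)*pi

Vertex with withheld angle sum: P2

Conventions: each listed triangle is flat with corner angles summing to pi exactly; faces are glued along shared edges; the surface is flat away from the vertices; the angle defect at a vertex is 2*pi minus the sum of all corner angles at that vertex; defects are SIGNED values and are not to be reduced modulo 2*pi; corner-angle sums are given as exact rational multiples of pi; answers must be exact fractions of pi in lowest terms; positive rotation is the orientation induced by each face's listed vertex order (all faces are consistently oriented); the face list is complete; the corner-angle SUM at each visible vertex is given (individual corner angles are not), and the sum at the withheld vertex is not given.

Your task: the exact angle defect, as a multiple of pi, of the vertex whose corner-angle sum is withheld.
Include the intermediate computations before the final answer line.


V = 4, E = 6, F = 4; chi = V - E + F = 2
Gauss-Bonnet: total defect = 2*pi*chi = 4*pi; visible defects sum to (65/24)*pi

Answer: defect(P2) = (31/24)*pi


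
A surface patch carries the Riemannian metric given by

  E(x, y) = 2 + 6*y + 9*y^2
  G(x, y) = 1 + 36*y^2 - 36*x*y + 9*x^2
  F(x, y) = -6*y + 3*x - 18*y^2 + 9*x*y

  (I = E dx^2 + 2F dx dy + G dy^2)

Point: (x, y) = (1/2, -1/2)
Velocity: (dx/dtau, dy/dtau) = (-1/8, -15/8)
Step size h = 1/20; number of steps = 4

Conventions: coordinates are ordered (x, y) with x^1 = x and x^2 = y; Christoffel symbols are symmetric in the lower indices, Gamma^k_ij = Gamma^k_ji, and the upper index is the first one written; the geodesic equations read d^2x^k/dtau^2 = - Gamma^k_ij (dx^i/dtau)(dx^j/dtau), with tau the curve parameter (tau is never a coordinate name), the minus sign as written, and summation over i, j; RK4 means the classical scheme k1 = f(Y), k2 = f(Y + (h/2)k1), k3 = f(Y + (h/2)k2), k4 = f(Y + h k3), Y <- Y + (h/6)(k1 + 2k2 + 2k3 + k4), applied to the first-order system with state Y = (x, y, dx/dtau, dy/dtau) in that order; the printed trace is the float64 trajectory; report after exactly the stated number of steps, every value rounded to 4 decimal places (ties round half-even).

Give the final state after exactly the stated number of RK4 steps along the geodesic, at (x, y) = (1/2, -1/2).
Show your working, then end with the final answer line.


f(Y) = (dx/dtau, dy/dtau, -Gamma^x_ij Y'^i Y'^j, -Gamma^y_ij Y'^i Y'^j) with the Gammas evaluated at the stage position; h = 0.050000; intermediate values shown to 6 dp
step 0: x = 0.5000, y = -0.5000, dx/dtau = -0.1250, dy/dtau = -1.8750
step 1:
  k1: at (x, y) = (0.500000, -0.500000), (dx/dtau, dy/dtau) = (-0.125000, -1.875000); Gamma_xxx = 0.000000, Gamma_xxy = -0.069767, Gamma_xyy = 0.139535, Gamma_yxx = 0.000000, Gamma_yxy = 0.627907, Gamma_yyy = -1.255814; k1 = (-0.125000, -1.875000, -0.457849, 4.120640)
  k2: at (x, y) = (0.496875, -0.546875), (dx/dtau, dy/dtau) = (-0.136446, -1.771984); Gamma_xxx = 0.000000, Gamma_xxy = -0.079478, Gamma_xyy = 0.158956, Gamma_yxx = 0.000000, Gamma_yxy = 0.592015, Gamma_yyy = -1.184030; k2 = (-0.136446, -1.771984, -0.460678, 3.431492)
  k3: at (x, y) = (0.496589, -0.544300), (dx/dtau, dy/dtau) = (-0.136517, -1.789213); Gamma_xxx = 0.000000, Gamma_xxy = -0.079060, Gamma_xyy = 0.158120, Gamma_yxx = 0.000000, Gamma_yxy = 0.594051, Gamma_yyy = -1.188101; k3 = (-0.136517, -1.789213, -0.467564, 3.513245)
  k4: at (x, y) = (0.493174, -0.589461), (dx/dtau, dy/dtau) = (-0.148378, -1.699338); Gamma_xxx = 0.000000, Gamma_xxy = -0.086162, Gamma_xyy = 0.172325, Gamma_yxx = 0.000000, Gamma_yxy = 0.562500, Gamma_yyy = -1.124999; k4 = (-0.148378, -1.699338, -0.454179, 2.965053)
  Y <- Y + (h/6)(k1 + 2k2 + 2k3 + k4): x = 0.4932, y = -0.5891, dx/dtau = -0.1481, dy/dtau = -1.7002
step 2:
  k1: at (x, y) = (0.493172, -0.589139), (dx/dtau, dy/dtau) = (-0.148071, -1.700207); Gamma_xxx = 0.000000, Gamma_xxy = -0.086121, Gamma_xyy = 0.172243, Gamma_yxx = 0.000000, Gamma_yxy = 0.562722, Gamma_yyy = -1.125444; k1 = (-0.148071, -1.700207, -0.454540, 2.969993)
  k2: at (x, y) = (0.489471, -0.631645), (dx/dtau, dy/dtau) = (-0.159434, -1.625957); Gamma_xxx = 0.000000, Gamma_xxy = -0.091163, Gamma_xyy = 0.182327, Gamma_yxx = 0.000000, Gamma_yxy = 0.535641, Gamma_yyy = -1.071281; k2 = (-0.159434, -1.625957, -0.434759, 2.554474)
  k3: at (x, y) = (0.489187, -0.629788), (dx/dtau, dy/dtau) = (-0.158940, -1.636345); Gamma_xxx = 0.000000, Gamma_xxy = -0.091016, Gamma_xyy = 0.182032, Gamma_yxx = 0.000000, Gamma_yxy = 0.536897, Gamma_yyy = -1.073793; k3 = (-0.158940, -1.636345, -0.440071, 2.595943)
  k4: at (x, y) = (0.485225, -0.670957), (dx/dtau, dy/dtau) = (-0.170074, -1.570410); Gamma_xxx = 0.000000, Gamma_xxy = -0.094744, Gamma_xyy = 0.189488, Gamma_yxx = 0.000000, Gamma_yxy = 0.512732, Gamma_yyy = -1.025464; k4 = (-0.170074, -1.570410, -0.416703, 2.255097)
  Y <- Y + (h/6)(k1 + 2k2 + 2k3 + k4): x = 0.4852, y = -0.6708, dx/dtau = -0.1699, dy/dtau = -1.5708
step 3:
  k1: at (x, y) = (0.485215, -0.670766), (dx/dtau, dy/dtau) = (-0.169912, -1.570824); Gamma_xxx = 0.000000, Gamma_xxy = -0.094732, Gamma_xyy = 0.189464, Gamma_yxx = 0.000000, Gamma_yxy = 0.512846, Gamma_yyy = -1.025693; k1 = (-0.169912, -1.570824, -0.416932, 2.257126)
  k2: at (x, y) = (0.480967, -0.710037), (dx/dtau, dy/dtau) = (-0.180335, -1.514396); Gamma_xxx = 0.000000, Gamma_xxy = -0.097416, Gamma_xyy = 0.194831, Gamma_yxx = 0.000000, Gamma_yxy = 0.491610, Gamma_yyy = -0.983219; k2 = (-0.180335, -1.514396, -0.393617, 1.986394)
  k3: at (x, y) = (0.480707, -0.708626), (dx/dtau, dy/dtau) = (-0.179752, -1.521164); Gamma_xxx = 0.000000, Gamma_xxy = -0.097372, Gamma_xyy = 0.194745, Gamma_yxx = 0.000000, Gamma_yxy = 0.492439, Gamma_yyy = -0.984877; k3 = (-0.179752, -1.521164, -0.397378, 2.009650)
  k4: at (x, y) = (0.476227, -0.746824), (dx/dtau, dy/dtau) = (-0.189781, -1.470342); Gamma_xxx = 0.000000, Gamma_xxy = -0.099337, Gamma_xyy = 0.198674, Gamma_yxx = 0.000000, Gamma_yxy = 0.473244, Gamma_yyy = -0.946487; k4 = (-0.189781, -1.470342, -0.374077, 1.782105)
  Y <- Y + (h/6)(k1 + 2k2 + 2k3 + k4): x = 0.4762, y = -0.7467, dx/dtau = -0.1897, dy/dtau = -1.4706
step 4:
  k1: at (x, y) = (0.476216, -0.746702), (dx/dtau, dy/dtau) = (-0.189687, -1.470563); Gamma_xxx = 0.000000, Gamma_xxy = -0.099334, Gamma_xyy = 0.198669, Gamma_yxx = 0.000000, Gamma_yxy = 0.473308, Gamma_yyy = -0.946617; k1 = (-0.189687, -1.470563, -0.374214, 1.783057)
  k2: at (x, y) = (0.471474, -0.783466), (dx/dtau, dy/dtau) = (-0.199042, -1.425987); Gamma_xxx = 0.000000, Gamma_xxy = -0.100727, Gamma_xyy = 0.201454, Gamma_yxx = 0.000000, Gamma_yxy = 0.456139, Gamma_yyy = -0.912277; k2 = (-0.199042, -1.425987, -0.352466, 1.596127)
  k3: at (x, y) = (0.471240, -0.782352), (dx/dtau, dy/dtau) = (-0.198498, -1.430660); Gamma_xxx = 0.000000, Gamma_xxy = -0.100727, Gamma_xyy = 0.201453, Gamma_yxx = 0.000000, Gamma_yxy = 0.456715, Gamma_yyy = -0.913431; k3 = (-0.198498, -1.430660, -0.355123, 1.610200)
  k4: at (x, y) = (0.466291, -0.818235), (dx/dtau, dy/dtau) = (-0.207443, -1.390053); Gamma_xxx = 0.000000, Gamma_xxy = -0.101702, Gamma_xyy = 0.203405, Gamma_yxx = 0.000000, Gamma_yxy = 0.441030, Gamma_yyy = -0.882059; k4 = (-0.207443, -1.390053, -0.334376, 1.450010)
  Y <- Y + (h/6)(k1 + 2k2 + 2k3 + k4): x = 0.4663, y = -0.8182, dx/dtau = -0.2074, dy/dtau = -1.3902

Answer: x = 0.4663, y = -0.8182, dx/dtau = -0.2074, dy/dtau = -1.3902


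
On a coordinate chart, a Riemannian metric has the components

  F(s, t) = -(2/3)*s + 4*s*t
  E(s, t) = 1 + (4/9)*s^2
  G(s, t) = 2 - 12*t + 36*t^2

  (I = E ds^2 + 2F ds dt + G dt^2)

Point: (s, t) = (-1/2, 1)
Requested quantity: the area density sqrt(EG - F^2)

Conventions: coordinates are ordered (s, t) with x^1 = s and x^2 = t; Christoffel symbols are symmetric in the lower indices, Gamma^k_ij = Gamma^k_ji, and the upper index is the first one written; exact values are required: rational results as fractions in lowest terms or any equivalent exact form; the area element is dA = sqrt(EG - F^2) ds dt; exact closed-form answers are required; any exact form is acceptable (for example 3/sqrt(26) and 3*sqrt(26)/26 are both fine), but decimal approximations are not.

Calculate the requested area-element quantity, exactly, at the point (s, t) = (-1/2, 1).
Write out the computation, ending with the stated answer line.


E = 10/9, F = -5/3, G = 26; EG - F^2 = 235/9

Answer: sqrt(EG - F^2) = sqrt(235)/3


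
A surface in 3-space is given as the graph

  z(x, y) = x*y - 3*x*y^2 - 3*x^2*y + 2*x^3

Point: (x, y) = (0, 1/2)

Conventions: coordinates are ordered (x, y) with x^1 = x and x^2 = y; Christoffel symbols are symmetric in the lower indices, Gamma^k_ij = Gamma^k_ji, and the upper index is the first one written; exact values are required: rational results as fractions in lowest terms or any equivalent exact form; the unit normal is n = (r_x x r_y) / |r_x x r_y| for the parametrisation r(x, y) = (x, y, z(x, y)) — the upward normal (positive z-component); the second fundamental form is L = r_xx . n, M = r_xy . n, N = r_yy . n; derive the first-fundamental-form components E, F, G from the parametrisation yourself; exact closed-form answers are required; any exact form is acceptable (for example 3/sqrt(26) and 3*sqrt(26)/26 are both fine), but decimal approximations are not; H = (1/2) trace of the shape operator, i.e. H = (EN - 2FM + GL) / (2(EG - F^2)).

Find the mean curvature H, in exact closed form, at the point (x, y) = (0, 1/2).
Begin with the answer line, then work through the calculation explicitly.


Answer: H = -96*sqrt(17)/289

z_x = -1/4, z_y = 0, z_xx = -3, z_xy = -2, z_yy = 0
E = 17/16, F = 0, G = 1; answer radicand W^2 = 17/16
unnormalised second-form numerators: l = -3, m = -2, n = 0; L = l/sqrt(17/16), and similarly M = m/sqrt(W^2), N = n/sqrt(W^2)
H = (E*n - 2*F*m + G*l) / (2*(EG - F^2)*sqrt(W^2)); E*n - 2*F*m + G*l = -3, EG - F^2 = 17/16, so H = (-24/17)/sqrt(17/16)


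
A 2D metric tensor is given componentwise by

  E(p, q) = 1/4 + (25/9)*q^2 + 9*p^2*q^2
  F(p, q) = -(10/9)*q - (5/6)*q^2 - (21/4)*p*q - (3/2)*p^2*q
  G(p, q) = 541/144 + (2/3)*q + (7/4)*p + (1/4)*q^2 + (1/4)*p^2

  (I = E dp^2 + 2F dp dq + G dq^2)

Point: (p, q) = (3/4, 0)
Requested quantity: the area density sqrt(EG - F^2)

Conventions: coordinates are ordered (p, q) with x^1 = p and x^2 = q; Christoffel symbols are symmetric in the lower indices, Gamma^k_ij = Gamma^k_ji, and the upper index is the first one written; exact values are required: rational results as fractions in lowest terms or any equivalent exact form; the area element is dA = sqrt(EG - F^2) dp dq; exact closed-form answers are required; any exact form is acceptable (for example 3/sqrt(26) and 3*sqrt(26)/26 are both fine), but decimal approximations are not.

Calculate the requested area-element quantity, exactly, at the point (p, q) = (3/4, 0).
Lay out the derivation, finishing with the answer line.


E = 1/4, F = 0, G = 3001/576; EG - F^2 = 3001/2304

Answer: sqrt(EG - F^2) = sqrt(3001)/48


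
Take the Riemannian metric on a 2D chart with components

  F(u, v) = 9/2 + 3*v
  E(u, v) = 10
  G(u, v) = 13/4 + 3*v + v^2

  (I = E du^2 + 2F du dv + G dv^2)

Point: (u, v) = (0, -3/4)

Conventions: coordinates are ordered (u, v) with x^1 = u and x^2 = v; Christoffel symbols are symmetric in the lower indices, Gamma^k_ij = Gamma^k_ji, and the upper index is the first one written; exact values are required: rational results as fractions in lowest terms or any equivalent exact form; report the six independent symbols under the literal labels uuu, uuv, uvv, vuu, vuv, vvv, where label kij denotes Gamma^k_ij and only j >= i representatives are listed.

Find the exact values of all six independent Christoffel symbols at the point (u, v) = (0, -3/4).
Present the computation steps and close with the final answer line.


E = 10, F = 9/4, G = 25/16 at the point
E_u = 0, E_v = 0, F_u = 0, F_v = 3, G_u = 0, G_v = 3/2
EG - F^2 = 169/16;  g^inv = (16/169) * [[25/16, -9/4], [-9/4, 10]]
first-kind symbols [ij,l] = (1/2)(d_i g_jl + d_j g_il - d_l g_ij): [uu,u] = E_u/2 = 0, [uu,v] = F_u - E_v/2 = 0, [uv,u] = E_v/2 = 0, [uv,v] = G_u/2 = 0, [vv,u] = F_v - G_u/2 = 3, [vv,v] = G_v/2 = 3/4
Gamma^u_ij = (G*[ij,u] - F*[ij,v])/(EG - F^2), Gamma^v_ij = (E*[ij,v] - F*[ij,u])/(EG - F^2)

Answer: Gamma_uuu = 0, Gamma_uuv = 0, Gamma_uvv = 48/169, Gamma_vuu = 0, Gamma_vuv = 0, Gamma_vvv = 12/169


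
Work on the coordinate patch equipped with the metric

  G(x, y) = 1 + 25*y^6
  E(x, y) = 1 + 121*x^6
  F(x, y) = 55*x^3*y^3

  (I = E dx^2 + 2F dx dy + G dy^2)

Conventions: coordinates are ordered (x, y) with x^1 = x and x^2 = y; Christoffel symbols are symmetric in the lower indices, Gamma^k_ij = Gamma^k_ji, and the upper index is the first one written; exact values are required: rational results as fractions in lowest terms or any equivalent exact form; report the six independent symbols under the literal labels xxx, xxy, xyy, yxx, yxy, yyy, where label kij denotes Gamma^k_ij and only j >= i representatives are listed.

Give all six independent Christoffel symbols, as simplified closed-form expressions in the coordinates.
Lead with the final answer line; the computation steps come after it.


Answer: Gamma_xxx = 363*x^5/(121*x^6 + 25*y^6 + 1), Gamma_xxy = 0, Gamma_xyy = 165*x^3*y^2/(121*x^6 + 25*y^6 + 1), Gamma_yxx = 165*x^2*y^3/(121*x^6 + 25*y^6 + 1), Gamma_yxy = 0, Gamma_yyy = 75*y^5/(121*x^6 + 25*y^6 + 1)

E = 1 + 121*x^6; F = 55*x^3*y^3; G = 1 + 25*y^6
Gamma^k_ij = (1/2) g^{kl} (d_i g_jl + d_j g_il - d_l g_ij), with g^inv = (1/(EG-F^2)) [[G, -F], [-F, E]]
first partials: E_x = 726*x^5, E_y = 0, F_x = 165*x^2*y^3, F_y = 165*x^3*y^2, G_x = 0, G_y = 150*y^5
D = EG - F^2 = 1 + 25*y^6 + 121*x^6
expanded: Gamma^x_xx = (G E_x - 2F F_x + F E_y)/(2D), Gamma^x_xy = (G E_y - F G_x)/(2D), Gamma^x_yy = (2G F_y - G G_x - F G_y)/(2D), Gamma^y_xx = (2E F_x - E E_y - F E_x)/(2D), Gamma^y_xy = (E G_x - F E_y)/(2D), Gamma^y_yy = (E G_y - 2F F_y + F G_x)/(2D); substitute and cancel common factors


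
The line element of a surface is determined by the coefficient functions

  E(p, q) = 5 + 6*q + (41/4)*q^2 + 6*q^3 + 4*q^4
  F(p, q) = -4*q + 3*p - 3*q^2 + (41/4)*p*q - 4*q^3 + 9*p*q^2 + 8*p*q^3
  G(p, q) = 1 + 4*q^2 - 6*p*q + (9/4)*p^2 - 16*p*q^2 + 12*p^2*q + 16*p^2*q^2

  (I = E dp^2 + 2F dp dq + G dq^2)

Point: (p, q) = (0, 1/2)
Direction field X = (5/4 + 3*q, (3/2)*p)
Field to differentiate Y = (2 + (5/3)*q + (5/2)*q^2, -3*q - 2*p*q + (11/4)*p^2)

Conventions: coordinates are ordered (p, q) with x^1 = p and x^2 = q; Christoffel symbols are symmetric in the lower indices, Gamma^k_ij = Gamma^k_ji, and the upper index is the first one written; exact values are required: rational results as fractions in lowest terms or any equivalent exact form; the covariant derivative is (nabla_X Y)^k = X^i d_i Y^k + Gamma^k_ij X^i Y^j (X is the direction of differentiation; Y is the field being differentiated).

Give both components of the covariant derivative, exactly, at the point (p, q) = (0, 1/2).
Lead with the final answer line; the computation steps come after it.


Answer: (nabla_X Y)^p = -1001/268, (nabla_X Y)^q = -429/268

E = 185/16, F = -13/4, G = 2 at the point
E_p = 0, E_q = 91/4, F_p = 91/8, F_q = -10, G_p = -7, G_q = 4
EG - F^2 = 201/16;  g^inv = (16/201) * [[2, 13/4], [13/4, 185/16]]
first-kind symbols [ij,l] = (1/2)(d_i g_jl + d_j g_il - d_l g_ij): [pp,p] = E_p/2 = 0, [pp,q] = F_p - E_q/2 = 0, [pq,p] = E_q/2 = 91/8, [pq,q] = G_p/2 = -7/2, [qq,p] = F_q - G_p/2 = -13/2, [qq,q] = G_q/2 = 2
Gamma^p_ij = (G*[ij,p] - F*[ij,q])/(EG - F^2), Gamma^q_ij = (E*[ij,q] - F*[ij,p])/(EG - F^2)
Gamma_ppp = 0, Gamma_ppq = 182/201, Gamma_pqq = -104/201, Gamma_qpp = 0, Gamma_qpq = -56/201, Gamma_qqq = 32/201
X = (11/4, 0), Y = (83/24, -3/2) at the point


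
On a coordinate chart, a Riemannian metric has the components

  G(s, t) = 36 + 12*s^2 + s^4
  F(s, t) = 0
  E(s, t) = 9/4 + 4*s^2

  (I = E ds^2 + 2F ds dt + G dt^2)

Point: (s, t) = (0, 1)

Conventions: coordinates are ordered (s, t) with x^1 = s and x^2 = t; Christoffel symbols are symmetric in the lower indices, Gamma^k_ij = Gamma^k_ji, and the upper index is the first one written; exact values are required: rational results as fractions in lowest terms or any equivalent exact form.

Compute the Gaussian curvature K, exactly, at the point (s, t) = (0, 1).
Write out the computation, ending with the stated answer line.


E = 9/4, F = 0, G = 36, EG - F^2 = 81 at the point
E_s = 0, E_t = 0, F_s = 0, F_t = 0, G_s = 0, G_t = 0
E_tt = 0, F_st = 0, G_ss = 24
K follows from Brioschi's formula, (det M1 - det M2)/(EG - F^2)^2.
M1 = [[-E_tt/2 + F_st - G_ss/2, E_s/2, F_s - E_t/2], [F_t - G_s/2, E, F], [G_t/2, F, G]] = [[-12, 0, 0], [0, 9/4, 0], [0, 0, 36]]; det M1 = -972
M2 = [[0, E_t/2, G_s/2], [E_t/2, E, F], [G_s/2, F, G]] = [[0, 0, 0], [0, 9/4, 0], [0, 0, 36]]; det M2 = 0
det M1 - det M2 = -972; K = -972 / (81)^2 = -4/27

Answer: K = -4/27


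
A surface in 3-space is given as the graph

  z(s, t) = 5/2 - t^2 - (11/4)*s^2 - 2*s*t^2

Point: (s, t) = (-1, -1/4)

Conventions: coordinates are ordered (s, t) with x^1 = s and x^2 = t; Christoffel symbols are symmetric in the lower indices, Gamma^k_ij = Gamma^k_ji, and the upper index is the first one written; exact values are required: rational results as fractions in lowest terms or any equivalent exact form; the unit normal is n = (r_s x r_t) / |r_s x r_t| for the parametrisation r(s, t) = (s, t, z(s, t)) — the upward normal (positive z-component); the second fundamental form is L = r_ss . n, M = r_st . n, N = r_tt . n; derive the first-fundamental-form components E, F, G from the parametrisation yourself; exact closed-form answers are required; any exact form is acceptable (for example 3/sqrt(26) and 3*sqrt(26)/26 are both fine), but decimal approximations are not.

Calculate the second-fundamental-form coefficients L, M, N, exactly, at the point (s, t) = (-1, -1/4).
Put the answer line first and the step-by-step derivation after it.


Answer: L = -44*sqrt(1929)/1929, M = 8*sqrt(1929)/1929, N = 16*sqrt(1929)/1929

z_s = 43/8, z_t = -1/2, z_ss = -11/2, z_st = 1, z_tt = 2
E = 1913/64, F = -43/16, G = 5/4; answer radicand W^2 = 1929/64
unnormalised second-form numerators: l = -11/2, m = 1, n = 2; L = l/sqrt(1929/64), and similarly M = m/sqrt(W^2), N = n/sqrt(W^2)


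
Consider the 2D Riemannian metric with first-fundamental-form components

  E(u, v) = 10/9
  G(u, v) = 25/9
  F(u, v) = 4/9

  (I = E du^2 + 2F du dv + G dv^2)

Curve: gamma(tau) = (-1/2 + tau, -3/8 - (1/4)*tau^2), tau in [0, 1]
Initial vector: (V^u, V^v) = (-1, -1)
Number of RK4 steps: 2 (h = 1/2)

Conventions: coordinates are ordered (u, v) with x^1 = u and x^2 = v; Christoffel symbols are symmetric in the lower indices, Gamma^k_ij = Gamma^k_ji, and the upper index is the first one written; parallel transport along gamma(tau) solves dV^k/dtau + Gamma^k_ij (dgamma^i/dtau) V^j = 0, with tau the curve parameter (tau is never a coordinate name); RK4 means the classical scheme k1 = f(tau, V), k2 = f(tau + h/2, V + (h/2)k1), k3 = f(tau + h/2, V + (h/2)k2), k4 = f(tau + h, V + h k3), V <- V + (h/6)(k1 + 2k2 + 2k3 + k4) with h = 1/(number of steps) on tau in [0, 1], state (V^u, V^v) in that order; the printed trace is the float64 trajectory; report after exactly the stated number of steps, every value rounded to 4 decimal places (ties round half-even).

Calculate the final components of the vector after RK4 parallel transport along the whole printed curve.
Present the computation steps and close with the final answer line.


gamma'(tau) = (1, -(1/2)*tau); f(tau, V)^k = -Gamma^k_ij(gamma(tau)) gamma'^i(tau) V^j; h = 1/2; intermediate values shown to 6 dp
curve data and Christoffel symbols at the stage parameters:
  tau = 0.000000: gamma = (-0.500000, -0.375000), gamma' = (1.000000, 0.000000); Gamma_uuu = 0.000000, Gamma_uuv = 0.000000, Gamma_uvv = 0.000000, Gamma_vuu = 0.000000, Gamma_vuv = 0.000000, Gamma_vvv = 0.000000
  tau = 0.250000: gamma = (-0.250000, -0.390625), gamma' = (1.000000, -0.125000); Gamma_uuu = 0.000000, Gamma_uuv = 0.000000, Gamma_uvv = 0.000000, Gamma_vuu = 0.000000, Gamma_vuv = 0.000000, Gamma_vvv = 0.000000
  tau = 0.500000: gamma = (0.000000, -0.437500), gamma' = (1.000000, -0.250000); Gamma_uuu = 0.000000, Gamma_uuv = 0.000000, Gamma_uvv = 0.000000, Gamma_vuu = 0.000000, Gamma_vuv = 0.000000, Gamma_vvv = 0.000000
  tau = 0.750000: gamma = (0.250000, -0.515625), gamma' = (1.000000, -0.375000); Gamma_uuu = 0.000000, Gamma_uuv = 0.000000, Gamma_uvv = 0.000000, Gamma_vuu = 0.000000, Gamma_vuv = 0.000000, Gamma_vvv = 0.000000
  tau = 1.000000: gamma = (0.500000, -0.625000), gamma' = (1.000000, -0.500000); Gamma_uuu = 0.000000, Gamma_uuv = 0.000000, Gamma_uvv = 0.000000, Gamma_vuu = 0.000000, Gamma_vuv = 0.000000, Gamma_vvv = 0.000000
step 0: V^u = -1.0000, V^v = -1.0000
step 1: k1 = (0.000000, 0.000000), k2 = (0.000000, 0.000000), k3 = (0.000000, 0.000000), k4 = (0.000000, 0.000000); V <- V + (h/6)(k1 + 2k2 + 2k3 + k4): V^u = -1.0000, V^v = -1.0000
step 2: k1 = (0.000000, 0.000000), k2 = (0.000000, 0.000000), k3 = (0.000000, 0.000000), k4 = (0.000000, 0.000000); V <- V + (h/6)(k1 + 2k2 + 2k3 + k4): V^u = -1.0000, V^v = -1.0000

Answer: V^u = -1.0000, V^v = -1.0000


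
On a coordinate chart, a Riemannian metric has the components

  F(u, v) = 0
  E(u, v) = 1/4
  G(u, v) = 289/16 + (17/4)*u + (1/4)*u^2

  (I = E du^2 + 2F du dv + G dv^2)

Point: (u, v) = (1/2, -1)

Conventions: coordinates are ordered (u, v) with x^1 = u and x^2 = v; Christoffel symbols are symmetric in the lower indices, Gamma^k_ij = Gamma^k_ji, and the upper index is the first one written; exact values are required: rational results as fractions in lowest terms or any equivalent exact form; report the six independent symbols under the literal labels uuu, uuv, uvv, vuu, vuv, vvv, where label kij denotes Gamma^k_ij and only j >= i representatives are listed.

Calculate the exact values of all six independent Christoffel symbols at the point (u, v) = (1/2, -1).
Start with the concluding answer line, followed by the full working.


Answer: Gamma_uuu = 0, Gamma_uuv = 0, Gamma_uvv = -9, Gamma_vuu = 0, Gamma_vuv = 1/9, Gamma_vvv = 0

E = 1/4, F = 0, G = 81/4 at the point
E_u = 0, E_v = 0, F_u = 0, F_v = 0, G_u = 9/2, G_v = 0
EG - F^2 = 81/16;  g^inv = (16/81) * [[81/4, 0], [0, 1/4]]
first-kind symbols [ij,l] = (1/2)(d_i g_jl + d_j g_il - d_l g_ij): [uu,u] = E_u/2 = 0, [uu,v] = F_u - E_v/2 = 0, [uv,u] = E_v/2 = 0, [uv,v] = G_u/2 = 9/4, [vv,u] = F_v - G_u/2 = -9/4, [vv,v] = G_v/2 = 0
Gamma^u_ij = (G*[ij,u] - F*[ij,v])/(EG - F^2), Gamma^v_ij = (E*[ij,v] - F*[ij,u])/(EG - F^2)
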